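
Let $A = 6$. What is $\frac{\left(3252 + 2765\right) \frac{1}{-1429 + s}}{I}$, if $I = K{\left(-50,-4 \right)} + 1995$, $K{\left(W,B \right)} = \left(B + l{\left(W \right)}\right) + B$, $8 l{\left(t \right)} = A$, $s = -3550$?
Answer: $- \frac{24068}{39588029} \approx -0.00060796$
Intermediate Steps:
$l{\left(t \right)} = \frac{3}{4}$ ($l{\left(t \right)} = \frac{1}{8} \cdot 6 = \frac{3}{4}$)
$K{\left(W,B \right)} = \frac{3}{4} + 2 B$ ($K{\left(W,B \right)} = \left(B + \frac{3}{4}\right) + B = \left(\frac{3}{4} + B\right) + B = \frac{3}{4} + 2 B$)
$I = \frac{7951}{4}$ ($I = \left(\frac{3}{4} + 2 \left(-4\right)\right) + 1995 = \left(\frac{3}{4} - 8\right) + 1995 = - \frac{29}{4} + 1995 = \frac{7951}{4} \approx 1987.8$)
$\frac{\left(3252 + 2765\right) \frac{1}{-1429 + s}}{I} = \frac{\left(3252 + 2765\right) \frac{1}{-1429 - 3550}}{\frac{7951}{4}} = \frac{6017}{-4979} \cdot \frac{4}{7951} = 6017 \left(- \frac{1}{4979}\right) \frac{4}{7951} = \left(- \frac{6017}{4979}\right) \frac{4}{7951} = - \frac{24068}{39588029}$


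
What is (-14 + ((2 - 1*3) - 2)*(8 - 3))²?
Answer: 841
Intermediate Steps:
(-14 + ((2 - 1*3) - 2)*(8 - 3))² = (-14 + ((2 - 3) - 2)*5)² = (-14 + (-1 - 2)*5)² = (-14 - 3*5)² = (-14 - 15)² = (-29)² = 841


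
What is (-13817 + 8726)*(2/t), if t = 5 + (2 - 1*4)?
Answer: -3394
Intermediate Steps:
t = 3 (t = 5 + (2 - 4) = 5 - 2 = 3)
(-13817 + 8726)*(2/t) = (-13817 + 8726)*(2/3) = -10182/3 = -5091*⅔ = -3394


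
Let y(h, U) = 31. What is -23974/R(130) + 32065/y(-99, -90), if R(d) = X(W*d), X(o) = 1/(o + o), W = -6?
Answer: 1159414705/31 ≈ 3.7400e+7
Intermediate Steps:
X(o) = 1/(2*o)
R(d) = -1/(12*d) (R(d) = 1/(2*((-6*d))) = (-1/(6*d))/2 = -1/(12*d))
-23974/R(130) + 32065/y(-99, -90) = -23974/((-1/12/130)) + 32065/31 = -23974/((-1/12*1/130)) + 32065*(1/31) = -23974/(-1/1560) + 32065/31 = -23974*(-1560) + 32065/31 = 37399440 + 32065/31 = 1159414705/31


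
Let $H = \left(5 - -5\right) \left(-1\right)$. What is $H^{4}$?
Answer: $10000$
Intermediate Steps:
$H = -10$ ($H = \left(5 + 5\right) \left(-1\right) = 10 \left(-1\right) = -10$)
$H^{4} = \left(-10\right)^{4} = 10000$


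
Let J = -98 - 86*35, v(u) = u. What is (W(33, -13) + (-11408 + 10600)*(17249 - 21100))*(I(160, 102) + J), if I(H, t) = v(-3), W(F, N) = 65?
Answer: -9680414703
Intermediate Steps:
I(H, t) = -3
J = -3108 (J = -98 - 3010 = -3108)
(W(33, -13) + (-11408 + 10600)*(17249 - 21100))*(I(160, 102) + J) = (65 + (-11408 + 10600)*(17249 - 21100))*(-3 - 3108) = (65 - 808*(-3851))*(-3111) = (65 + 3111608)*(-3111) = 3111673*(-3111) = -9680414703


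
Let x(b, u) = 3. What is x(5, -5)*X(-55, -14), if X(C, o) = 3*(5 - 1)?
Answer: 36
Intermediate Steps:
X(C, o) = 12 (X(C, o) = 3*4 = 12)
x(5, -5)*X(-55, -14) = 3*12 = 36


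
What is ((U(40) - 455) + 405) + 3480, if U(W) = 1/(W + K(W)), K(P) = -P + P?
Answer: 137201/40 ≈ 3430.0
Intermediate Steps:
K(P) = 0
U(W) = 1/W (U(W) = 1/(W + 0) = 1/W)
((U(40) - 455) + 405) + 3480 = ((1/40 - 455) + 405) + 3480 = (-18199/40 + 405) + 3480 = -1999/40 + 3480 = 137201/40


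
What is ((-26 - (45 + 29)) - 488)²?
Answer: 345744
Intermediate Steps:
((-26 - (45 + 29)) - 488)² = ((-26 - 1*74) - 488)² = ((-26 - 74) - 488)² = (-100 - 488)² = (-588)² = 345744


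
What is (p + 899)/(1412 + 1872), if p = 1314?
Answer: 2213/3284 ≈ 0.67387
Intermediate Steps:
(p + 899)/(1412 + 1872) = (1314 + 899)/(1412 + 1872) = 2213/3284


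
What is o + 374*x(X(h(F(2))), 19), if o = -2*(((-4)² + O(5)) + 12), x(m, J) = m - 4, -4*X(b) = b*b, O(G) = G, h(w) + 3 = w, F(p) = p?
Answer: -3311/2 ≈ -1655.5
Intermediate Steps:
h(w) = -3 + w
X(b) = -b²/4 (X(b) = -b*b/4 = -b²/4)
x(m, J) = -4 + m
o = -66 (o = -2*(((-4)² + 5) + 12) = -2*((16 + 5) + 12) = -2*(21 + 12) = -2*33 = -66)
o + 374*x(X(h(F(2))), 19) = -66 + 374*(-4 - (-3 + 2)²/4) = -66 + 374*(-4 - ¼*(-1)²) = -66 + 374*(-4 - ¼*1) = -66 + 374*(-4 - ¼) = -66 + 374*(-17/4) = -66 - 3179/2 = -3311/2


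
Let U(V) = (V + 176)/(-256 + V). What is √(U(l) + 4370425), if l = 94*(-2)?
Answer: √5983111862/37 ≈ 2090.6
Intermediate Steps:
l = -188
U(V) = (176 + V)/(-256 + V)
√(U(l) + 4370425) = √((176 - 188)/(-256 - 188) + 4370425) = √(-12/(-444) + 4370425) = √(-1/444*(-12) + 4370425) = √(1/37 + 4370425) = √(161705726/37) = √5983111862/37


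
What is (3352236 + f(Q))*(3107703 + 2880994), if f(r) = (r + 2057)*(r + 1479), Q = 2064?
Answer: 107514711930483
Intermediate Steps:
f(r) = (1479 + r)*(2057 + r) (f(r) = (2057 + r)*(1479 + r) = (1479 + r)*(2057 + r))
(3352236 + f(Q))*(3107703 + 2880994) = (3352236 + (3042303 + 2064**2 + 3536*2064))*(3107703 + 2880994) = (3352236 + (3042303 + 4260096 + 7298304))*5988697 = (3352236 + 14600703)*5988697 = 17952939*5988697 = 107514711930483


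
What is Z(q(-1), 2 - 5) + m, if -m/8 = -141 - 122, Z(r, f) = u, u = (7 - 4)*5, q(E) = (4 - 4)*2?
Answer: 2119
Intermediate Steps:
q(E) = 0 (q(E) = 0*2 = 0)
u = 15 (u = 3*5 = 15)
Z(r, f) = 15
m = 2104 (m = -8*(-141 - 122) = -8*(-263) = 2104)
Z(q(-1), 2 - 5) + m = 15 + 2104 = 2119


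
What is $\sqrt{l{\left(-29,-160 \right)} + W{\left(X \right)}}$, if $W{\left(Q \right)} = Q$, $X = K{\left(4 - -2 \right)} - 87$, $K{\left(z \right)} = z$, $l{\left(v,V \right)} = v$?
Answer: $i \sqrt{110} \approx 10.488 i$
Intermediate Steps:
$X = -81$ ($X = \left(4 - -2\right) - 87 = \left(4 + 2\right) - 87 = 6 - 87 = -81$)
$\sqrt{l{\left(-29,-160 \right)} + W{\left(X \right)}} = \sqrt{-29 - 81} = \sqrt{-110} = i \sqrt{110}$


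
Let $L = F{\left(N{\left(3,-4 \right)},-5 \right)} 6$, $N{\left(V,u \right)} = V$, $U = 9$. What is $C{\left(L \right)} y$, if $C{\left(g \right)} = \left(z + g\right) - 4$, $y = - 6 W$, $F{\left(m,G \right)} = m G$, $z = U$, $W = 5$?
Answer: $2550$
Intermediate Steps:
$z = 9$
$F{\left(m,G \right)} = G m$
$y = -30$ ($y = \left(-6\right) 5 = -30$)
$L = -90$ ($L = \left(-5\right) 3 \cdot 6 = \left(-15\right) 6 = -90$)
$C{\left(g \right)} = 5 + g$ ($C{\left(g \right)} = \left(9 + g\right) - 4 = 5 + g$)
$C{\left(L \right)} y = \left(5 - 90\right) \left(-30\right) = \left(-85\right) \left(-30\right) = 2550$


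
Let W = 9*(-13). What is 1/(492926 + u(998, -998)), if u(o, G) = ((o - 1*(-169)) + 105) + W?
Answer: 1/494081 ≈ 2.0240e-6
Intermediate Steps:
W = -117
u(o, G) = 157 + o (u(o, G) = ((o - 1*(-169)) + 105) - 117 = ((o + 169) + 105) - 117 = ((169 + o) + 105) - 117 = (274 + o) - 117 = 157 + o)
1/(492926 + u(998, -998)) = 1/(492926 + (157 + 998)) = 1/(492926 + 1155) = 1/494081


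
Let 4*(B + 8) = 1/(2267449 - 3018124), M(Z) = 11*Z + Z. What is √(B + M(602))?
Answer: √650609518016373/300270 ≈ 84.947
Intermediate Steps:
M(Z) = 12*Z
B = -24021601/3002700 (B = -8 + 1/(4*(2267449 - 3018124)) = -8 + (¼)/(-750675) = -8 + (¼)*(-1/750675) = -8 - 1/3002700 = -24021601/3002700 ≈ -8.0000)
√(B + M(602)) = √(-24021601/3002700 + 12*602) = √(-24021601/3002700 + 7224) = √(21667483199/3002700) = √650609518016373/300270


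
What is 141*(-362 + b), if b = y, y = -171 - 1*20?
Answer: -77973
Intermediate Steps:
y = -191 (y = -171 - 20 = -191)
b = -191
141*(-362 + b) = 141*(-362 - 191) = 141*(-553) = -77973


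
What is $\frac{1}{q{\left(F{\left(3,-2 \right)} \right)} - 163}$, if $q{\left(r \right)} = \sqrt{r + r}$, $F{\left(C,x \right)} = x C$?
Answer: $- \frac{163}{26581} - \frac{2 i \sqrt{3}}{26581} \approx -0.0061322 - 0.00013032 i$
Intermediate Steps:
$F{\left(C,x \right)} = C x$
$q{\left(r \right)} = \sqrt{2} \sqrt{r}$ ($q{\left(r \right)} = \sqrt{2 r} = \sqrt{2} \sqrt{r}$)
$\frac{1}{q{\left(F{\left(3,-2 \right)} \right)} - 163} = \frac{1}{\sqrt{2} \sqrt{3 \left(-2\right)} - 163} = \frac{1}{\sqrt{2} \sqrt{-6} - 163} = \frac{1}{\sqrt{2} i \sqrt{6} - 163} = \frac{1}{2 i \sqrt{3} - 163} = \frac{1}{-163 + 2 i \sqrt{3}}$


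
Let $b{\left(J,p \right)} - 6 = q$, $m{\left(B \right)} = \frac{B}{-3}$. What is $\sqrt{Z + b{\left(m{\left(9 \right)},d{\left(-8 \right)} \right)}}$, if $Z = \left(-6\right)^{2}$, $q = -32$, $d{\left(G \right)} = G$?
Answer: $\sqrt{10} \approx 3.1623$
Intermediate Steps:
$m{\left(B \right)} = - \frac{B}{3}$ ($m{\left(B \right)} = B \left(- \frac{1}{3}\right) = - \frac{B}{3}$)
$b{\left(J,p \right)} = -26$ ($b{\left(J,p \right)} = 6 - 32 = -26$)
$Z = 36$
$\sqrt{Z + b{\left(m{\left(9 \right)},d{\left(-8 \right)} \right)}} = \sqrt{36 - 26} = \sqrt{10}$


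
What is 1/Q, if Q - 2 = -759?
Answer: -1/757 ≈ -0.0013210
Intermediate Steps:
Q = -757 (Q = 2 - 759 = -757)
1/Q = 1/(-757) = -1/757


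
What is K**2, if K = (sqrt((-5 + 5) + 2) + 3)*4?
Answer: 176 + 96*sqrt(2) ≈ 311.76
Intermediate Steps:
K = 12 + 4*sqrt(2) (K = (sqrt(0 + 2) + 3)*4 = (sqrt(2) + 3)*4 = (3 + sqrt(2))*4 = 12 + 4*sqrt(2) ≈ 17.657)
K**2 = (12 + 4*sqrt(2))**2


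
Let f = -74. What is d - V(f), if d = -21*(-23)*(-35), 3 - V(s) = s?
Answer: -16982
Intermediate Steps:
V(s) = 3 - s
d = -16905 (d = 483*(-35) = -16905)
d - V(f) = -16905 - (3 - 1*(-74)) = -16905 - (3 + 74) = -16905 - 1*77 = -16905 - 77 = -16982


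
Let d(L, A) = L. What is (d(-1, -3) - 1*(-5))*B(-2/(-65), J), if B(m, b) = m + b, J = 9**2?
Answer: 21068/65 ≈ 324.12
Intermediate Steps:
J = 81
B(m, b) = b + m
(d(-1, -3) - 1*(-5))*B(-2/(-65), J) = (-1 - 1*(-5))*(81 - 2/(-65)) = (-1 + 5)*(81 - 2*(-1/65)) = 4*(81 + 2/65) = 4*(5267/65) = 21068/65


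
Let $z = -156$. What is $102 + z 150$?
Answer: $-23298$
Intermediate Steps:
$102 + z 150 = 102 - 23400 = -23298$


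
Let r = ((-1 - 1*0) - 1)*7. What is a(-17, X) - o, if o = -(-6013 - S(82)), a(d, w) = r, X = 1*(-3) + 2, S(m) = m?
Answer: -6109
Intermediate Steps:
X = -1 (X = -3 + 2 = -1)
r = -14 (r = ((-1 + 0) - 1)*7 = (-1 - 1)*7 = -2*7 = -14)
a(d, w) = -14
o = 6095 (o = -(-6013 - 1*82) = -(-6013 - 82) = -1*(-6095) = 6095)
a(-17, X) - o = -14 - 1*6095 = -14 - 6095 = -6109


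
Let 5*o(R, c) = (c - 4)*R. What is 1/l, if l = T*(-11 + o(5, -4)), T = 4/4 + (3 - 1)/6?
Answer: -3/76 ≈ -0.039474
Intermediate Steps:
o(R, c) = R*(-4 + c)/5 (o(R, c) = ((c - 4)*R)/5 = ((-4 + c)*R)/5 = (R*(-4 + c))/5 = R*(-4 + c)/5)
T = 4/3 (T = 4*(¼) + 2*(⅙) = 1 + ⅓ = 4/3 ≈ 1.3333)
l = -76/3 (l = 4*(-11 + (⅕)*5*(-4 - 4))/3 = 4*(-11 + (⅕)*5*(-8))/3 = 4*(-11 - 8)/3 = (4/3)*(-19) = -76/3 ≈ -25.333)
1/l = 1/(-76/3) = -3/76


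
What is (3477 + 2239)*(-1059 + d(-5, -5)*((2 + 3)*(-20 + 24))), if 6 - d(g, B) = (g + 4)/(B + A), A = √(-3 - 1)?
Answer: -156223996/29 - 228640*I/29 ≈ -5.387e+6 - 7884.1*I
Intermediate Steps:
A = 2*I (A = √(-4) = 2*I ≈ 2.0*I)
d(g, B) = 6 - (4 + g)/(B + 2*I) (d(g, B) = 6 - (g + 4)/(B + 2*I) = 6 - (4 + g)/(B + 2*I))
(3477 + 2239)*(-1059 + d(-5, -5)*((2 + 3)*(-20 + 24))) = (3477 + 2239)*(-1059 + ((-4 - 1*(-5) + 6*(-5) + 12*I)/(-5 + 2*I))*((2 + 3)*(-20 + 24))) = 5716*(-1059 + (((-5 - 2*I)/29)*(-4 + 5 - 30 + 12*I))*(5*4)) = 5716*(-1059 + (((-5 - 2*I)/29)*(-29 + 12*I))*20) = 5716*(-1059 + ((-29 + 12*I)*(-5 - 2*I)/29)*20) = 5716*(-1059 + 20*(-29 + 12*I)*(-5 - 2*I)/29) = -6053244 + 114320*(-29 + 12*I)*(-5 - 2*I)/29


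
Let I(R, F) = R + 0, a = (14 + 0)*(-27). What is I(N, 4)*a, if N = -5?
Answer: 1890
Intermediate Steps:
a = -378 (a = 14*(-27) = -378)
I(R, F) = R
I(N, 4)*a = -5*(-378) = 1890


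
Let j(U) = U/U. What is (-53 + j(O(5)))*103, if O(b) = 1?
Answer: -5356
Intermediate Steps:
j(U) = 1
(-53 + j(O(5)))*103 = (-53 + 1)*103 = -52*103 = -5356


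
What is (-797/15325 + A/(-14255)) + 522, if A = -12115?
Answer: 22841862378/43691575 ≈ 522.80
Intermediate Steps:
(-797/15325 + A/(-14255)) + 522 = (-797/15325 - 12115/(-14255)) + 522 = (-797*1/15325 - 12115*(-1/14255)) + 522 = (-797/15325 + 2423/2851) + 522 = 34860228/43691575 + 522 = 22841862378/43691575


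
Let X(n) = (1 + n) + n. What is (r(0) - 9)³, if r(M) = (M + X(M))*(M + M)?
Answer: -729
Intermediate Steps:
X(n) = 1 + 2*n
r(M) = 2*M*(1 + 3*M) (r(M) = (M + (1 + 2*M))*(M + M) = (1 + 3*M)*(2*M) = 2*M*(1 + 3*M))
(r(0) - 9)³ = (2*0*(1 + 3*0) - 9)³ = (2*0*(1 + 0) - 9)³ = (2*0*1 - 9)³ = (0 - 9)³ = (-9)³ = -729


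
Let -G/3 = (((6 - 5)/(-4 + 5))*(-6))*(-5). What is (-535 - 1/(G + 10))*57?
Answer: -2439543/80 ≈ -30494.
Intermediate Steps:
G = -90 (G = -3*((6 - 5)/(-4 + 5))*(-6)*(-5) = -3*(1/1)*(-6)*(-5) = -3*(1*1)*(-6)*(-5) = -3*1*(-6)*(-5) = -(-18)*(-5) = -3*30 = -90)
(-535 - 1/(G + 10))*57 = (-535 - 1/(-90 + 10))*57 = (-535 - 1/(-80))*57 = (-535 - 1*(-1/80))*57 = (-535 + 1/80)*57 = -42799/80*57 = -2439543/80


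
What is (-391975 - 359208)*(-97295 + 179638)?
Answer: -61854661769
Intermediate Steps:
(-391975 - 359208)*(-97295 + 179638) = -751183*82343 = -61854661769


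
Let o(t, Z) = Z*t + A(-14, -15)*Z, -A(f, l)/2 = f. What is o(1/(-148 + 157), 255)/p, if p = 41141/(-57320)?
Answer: -1232666600/123423 ≈ -9987.3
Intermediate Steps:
A(f, l) = -2*f
o(t, Z) = 28*Z + Z*t (o(t, Z) = Z*t + (-2*(-14))*Z = Z*t + 28*Z = 28*Z + Z*t)
p = -41141/57320 (p = 41141*(-1/57320) = -41141/57320 ≈ -0.71774)
o(1/(-148 + 157), 255)/p = (255*(28 + 1/(-148 + 157)))/(-41141/57320) = (255*(28 + 1/9))*(-57320/41141) = (255*(28 + ⅑))*(-57320/41141) = (255*(253/9))*(-57320/41141) = (21505/3)*(-57320/41141) = -1232666600/123423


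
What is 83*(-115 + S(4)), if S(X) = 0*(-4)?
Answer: -9545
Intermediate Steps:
S(X) = 0
83*(-115 + S(4)) = 83*(-115 + 0) = 83*(-115) = -9545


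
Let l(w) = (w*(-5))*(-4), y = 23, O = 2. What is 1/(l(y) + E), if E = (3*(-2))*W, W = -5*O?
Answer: 1/520 ≈ 0.0019231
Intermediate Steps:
W = -10 (W = -5*2 = -10)
l(w) = 20*w (l(w) = -5*w*(-4) = 20*w)
E = 60 (E = (3*(-2))*(-10) = -6*(-10) = 60)
1/(l(y) + E) = 1/(20*23 + 60) = 1/(460 + 60) = 1/520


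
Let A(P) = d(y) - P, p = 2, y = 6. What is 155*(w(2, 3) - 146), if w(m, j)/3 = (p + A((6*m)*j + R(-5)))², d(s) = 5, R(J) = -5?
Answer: 245210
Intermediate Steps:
A(P) = 5 - P
w(m, j) = 3*(12 - 6*j*m)² (w(m, j) = 3*(2 + (5 - ((6*m)*j - 5)))² = 3*(2 + (5 - (6*j*m - 5)))² = 3*(2 + (5 - (-5 + 6*j*m)))² = 3*(2 + (5 + (5 - 6*j*m)))² = 3*(2 + (10 - 6*j*m))² = 3*(12 - 6*j*m)²)
155*(w(2, 3) - 146) = 155*(108*(-2 + 3*2)² - 146) = 155*(108*(-2 + 6)² - 146) = 155*(108*4² - 146) = 155*(108*16 - 146) = 155*(1728 - 146) = 155*1582 = 245210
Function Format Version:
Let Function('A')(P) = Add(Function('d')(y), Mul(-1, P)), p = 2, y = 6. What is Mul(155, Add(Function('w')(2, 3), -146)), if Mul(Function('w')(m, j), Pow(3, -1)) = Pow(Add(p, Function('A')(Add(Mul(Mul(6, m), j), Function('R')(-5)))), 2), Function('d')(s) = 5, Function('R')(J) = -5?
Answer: 245210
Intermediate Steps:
Function('A')(P) = Add(5, Mul(-1, P))
Function('w')(m, j) = Mul(3, Pow(Add(12, Mul(-6, j, m)), 2)) (Function('w')(m, j) = Mul(3, Pow(Add(2, Add(5, Mul(-1, Add(Mul(Mul(6, m), j), -5)))), 2)) = Mul(3, Pow(Add(2, Add(5, Mul(-1, Add(Mul(6, j, m), -5)))), 2)) = Mul(3, Pow(Add(2, Add(5, Mul(-1, Add(-5, Mul(6, j, m))))), 2)) = Mul(3, Pow(Add(2, Add(5, Add(5, Mul(-6, j, m)))), 2)) = Mul(3, Pow(Add(2, Add(10, Mul(-6, j, m))), 2)) = Mul(3, Pow(Add(12, Mul(-6, j, m)), 2)))
Mul(155, Add(Function('w')(2, 3), -146)) = Mul(155, Add(Mul(108, Pow(Add(-2, Mul(3, 2)), 2)), -146)) = Mul(155, Add(Mul(108, Pow(Add(-2, 6), 2)), -146)) = Mul(155, Add(Mul(108, Pow(4, 2)), -146)) = Mul(155, Add(Mul(108, 16), -146)) = Mul(155, Add(1728, -146)) = Mul(155, 1582) = 245210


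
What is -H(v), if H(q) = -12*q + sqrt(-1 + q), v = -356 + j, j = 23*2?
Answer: -3720 - I*sqrt(311) ≈ -3720.0 - 17.635*I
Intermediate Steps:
j = 46
v = -310 (v = -356 + 46 = -310)
H(q) = sqrt(-1 + q) - 12*q
-H(v) = -(sqrt(-1 - 310) - 12*(-310)) = -(sqrt(-311) + 3720) = -(I*sqrt(311) + 3720) = -(3720 + I*sqrt(311)) = -3720 - I*sqrt(311)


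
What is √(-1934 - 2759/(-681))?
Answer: I*√895034895/681 ≈ 43.931*I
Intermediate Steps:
√(-1934 - 2759/(-681)) = √(-1934 - 2759*(-1/681)) = √(-1934 + 2759/681) = √(-1314295/681) = I*√895034895/681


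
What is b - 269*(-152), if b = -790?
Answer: 40098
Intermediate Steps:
b - 269*(-152) = -790 - 269*(-152) = -790 + 40888 = 40098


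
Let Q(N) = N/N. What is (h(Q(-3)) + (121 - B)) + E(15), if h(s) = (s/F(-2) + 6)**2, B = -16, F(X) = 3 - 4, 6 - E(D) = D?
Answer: 153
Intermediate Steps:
E(D) = 6 - D
F(X) = -1
Q(N) = 1
h(s) = (6 - s)**2 (h(s) = (s/(-1) + 6)**2 = (s*(-1) + 6)**2 = (-s + 6)**2 = (6 - s)**2)
(h(Q(-3)) + (121 - B)) + E(15) = ((-6 + 1)**2 + (121 - 1*(-16))) + (6 - 1*15) = ((-5)**2 + (121 + 16)) + (6 - 15) = (25 + 137) - 9 = 162 - 9 = 153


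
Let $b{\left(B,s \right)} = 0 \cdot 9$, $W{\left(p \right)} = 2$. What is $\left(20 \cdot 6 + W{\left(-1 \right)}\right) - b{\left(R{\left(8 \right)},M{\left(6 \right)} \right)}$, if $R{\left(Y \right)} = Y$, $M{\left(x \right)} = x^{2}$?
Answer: $122$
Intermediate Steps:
$b{\left(B,s \right)} = 0$
$\left(20 \cdot 6 + W{\left(-1 \right)}\right) - b{\left(R{\left(8 \right)},M{\left(6 \right)} \right)} = \left(20 \cdot 6 + 2\right) - 0 = \left(120 + 2\right) + 0 = 122 + 0 = 122$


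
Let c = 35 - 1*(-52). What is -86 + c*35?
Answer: 2959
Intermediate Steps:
c = 87 (c = 35 + 52 = 87)
-86 + c*35 = -86 + 87*35 = -86 + 3045 = 2959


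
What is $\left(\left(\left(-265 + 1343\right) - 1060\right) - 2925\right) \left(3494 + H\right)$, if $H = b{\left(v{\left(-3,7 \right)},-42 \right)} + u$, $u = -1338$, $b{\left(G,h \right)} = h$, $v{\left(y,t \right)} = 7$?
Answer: $-6145398$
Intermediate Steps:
$H = -1380$ ($H = -42 - 1338 = -1380$)
$\left(\left(\left(-265 + 1343\right) - 1060\right) - 2925\right) \left(3494 + H\right) = \left(\left(\left(-265 + 1343\right) - 1060\right) - 2925\right) \left(3494 - 1380\right) = \left(\left(1078 - 1060\right) - 2925\right) 2114 = \left(18 - 2925\right) 2114 = \left(-2907\right) 2114 = -6145398$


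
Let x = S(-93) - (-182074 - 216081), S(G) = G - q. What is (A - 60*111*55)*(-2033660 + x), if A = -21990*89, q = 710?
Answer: 3801814370280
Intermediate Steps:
S(G) = -710 + G (S(G) = G - 1*710 = G - 710 = -710 + G)
A = -1957110
x = 397352 (x = (-710 - 93) - (-182074 - 216081) = -803 - 1*(-398155) = -803 + 398155 = 397352)
(A - 60*111*55)*(-2033660 + x) = (-1957110 - 60*111*55)*(-2033660 + 397352) = (-1957110 - 6660*55)*(-1636308) = (-1957110 - 366300)*(-1636308) = -2323410*(-1636308) = 3801814370280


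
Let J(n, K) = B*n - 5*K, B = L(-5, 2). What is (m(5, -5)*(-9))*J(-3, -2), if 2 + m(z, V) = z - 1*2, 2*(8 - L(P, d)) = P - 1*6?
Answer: 549/2 ≈ 274.50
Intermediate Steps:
L(P, d) = 11 - P/2 (L(P, d) = 8 - (P - 1*6)/2 = 8 - (P - 6)/2 = 8 - (-6 + P)/2 = 8 + (3 - P/2) = 11 - P/2)
B = 27/2 (B = 11 - 1/2*(-5) = 11 + 5/2 = 27/2 ≈ 13.500)
m(z, V) = -4 + z (m(z, V) = -2 + (z - 1*2) = -2 + (z - 2) = -2 + (-2 + z) = -4 + z)
J(n, K) = -5*K + 27*n/2 (J(n, K) = 27*n/2 - 5*K = -5*K + 27*n/2)
(m(5, -5)*(-9))*J(-3, -2) = ((-4 + 5)*(-9))*(-5*(-2) + (27/2)*(-3)) = (1*(-9))*(10 - 81/2) = -9*(-61/2) = 549/2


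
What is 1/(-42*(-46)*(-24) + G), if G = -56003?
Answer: -1/102371 ≈ -9.7684e-6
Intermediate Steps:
1/(-42*(-46)*(-24) + G) = 1/(-42*(-46)*(-24) - 56003) = 1/(1932*(-24) - 56003) = 1/(-46368 - 56003) = 1/(-102371) = -1/102371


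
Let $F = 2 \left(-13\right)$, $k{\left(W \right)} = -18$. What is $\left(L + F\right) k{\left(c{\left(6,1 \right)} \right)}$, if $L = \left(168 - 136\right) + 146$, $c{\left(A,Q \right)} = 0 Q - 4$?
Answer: $-2736$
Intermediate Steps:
$c{\left(A,Q \right)} = -4$ ($c{\left(A,Q \right)} = 0 - 4 = -4$)
$F = -26$
$L = 178$ ($L = 32 + 146 = 178$)
$\left(L + F\right) k{\left(c{\left(6,1 \right)} \right)} = \left(178 - 26\right) \left(-18\right) = 152 \left(-18\right) = -2736$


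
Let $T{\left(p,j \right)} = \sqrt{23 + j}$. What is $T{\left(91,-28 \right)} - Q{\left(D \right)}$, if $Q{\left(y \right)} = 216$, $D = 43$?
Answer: $-216 + i \sqrt{5} \approx -216.0 + 2.2361 i$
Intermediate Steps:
$T{\left(91,-28 \right)} - Q{\left(D \right)} = \sqrt{23 - 28} - 216 = \sqrt{-5} - 216 = i \sqrt{5} - 216 = -216 + i \sqrt{5}$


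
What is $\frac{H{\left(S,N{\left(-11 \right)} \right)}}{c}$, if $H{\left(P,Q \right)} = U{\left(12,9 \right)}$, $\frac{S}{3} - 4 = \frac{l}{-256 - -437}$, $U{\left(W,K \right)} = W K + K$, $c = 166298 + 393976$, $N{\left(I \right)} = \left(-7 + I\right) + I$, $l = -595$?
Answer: $\frac{3}{14366} \approx 0.00020883$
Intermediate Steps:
$N{\left(I \right)} = -7 + 2 I$
$c = 560274$
$U{\left(W,K \right)} = K + K W$ ($U{\left(W,K \right)} = K W + K = K + K W$)
$S = \frac{387}{181}$ ($S = 12 + 3 \left(- \frac{595}{-256 - -437}\right) = 12 + 3 \left(- \frac{595}{-256 + 437}\right) = 12 + 3 \left(- \frac{595}{181}\right) = 12 - \frac{1785}{181} = \frac{387}{181} \approx 2.1381$)
$H{\left(P,Q \right)} = 117$ ($H{\left(P,Q \right)} = 9 \left(1 + 12\right) = 9 \cdot 13 = 117$)
$\frac{H{\left(S,N{\left(-11 \right)} \right)}}{c} = \frac{117}{560274} = 117 \cdot \frac{1}{560274} = \frac{3}{14366}$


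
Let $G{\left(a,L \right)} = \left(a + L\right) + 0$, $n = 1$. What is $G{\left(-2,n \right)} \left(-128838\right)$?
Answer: $128838$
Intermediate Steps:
$G{\left(a,L \right)} = L + a$ ($G{\left(a,L \right)} = \left(L + a\right) + 0 = L + a$)
$G{\left(-2,n \right)} \left(-128838\right) = \left(1 - 2\right) \left(-128838\right) = \left(-1\right) \left(-128838\right) = 128838$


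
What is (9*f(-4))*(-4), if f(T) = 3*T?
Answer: 432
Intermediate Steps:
(9*f(-4))*(-4) = (9*(3*(-4)))*(-4) = (9*(-12))*(-4) = -108*(-4) = 432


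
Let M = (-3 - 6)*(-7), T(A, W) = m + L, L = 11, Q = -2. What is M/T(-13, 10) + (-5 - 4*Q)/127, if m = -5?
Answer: 2673/254 ≈ 10.524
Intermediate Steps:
T(A, W) = 6 (T(A, W) = -5 + 11 = 6)
M = 63 (M = -9*(-7) = 63)
M/T(-13, 10) + (-5 - 4*Q)/127 = 63/6 + (-5 - 4*(-2))/127 = 63*(⅙) + (-5 + 8)*(1/127) = 21/2 + 3*(1/127) = 21/2 + 3/127 = 2673/254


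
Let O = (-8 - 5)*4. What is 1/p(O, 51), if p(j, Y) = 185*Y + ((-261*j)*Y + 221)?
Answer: 1/701828 ≈ 1.4249e-6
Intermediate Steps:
O = -52 (O = -13*4 = -52)
p(j, Y) = 221 + 185*Y - 261*Y*j (p(j, Y) = 185*Y + (-261*Y*j + 221) = 185*Y + (221 - 261*Y*j) = 221 + 185*Y - 261*Y*j)
1/p(O, 51) = 1/(221 + 185*51 - 261*51*(-52)) = 1/(221 + 9435 + 692172) = 1/701828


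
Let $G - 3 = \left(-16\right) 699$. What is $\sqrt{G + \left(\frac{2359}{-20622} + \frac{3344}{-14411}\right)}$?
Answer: $\frac{i \sqrt{20153376809833334502}}{42454806} \approx 105.74 i$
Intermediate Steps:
$G = -11181$ ($G = 3 - 11184 = -11181$)
$\sqrt{G + \left(\frac{2359}{-20622} + \frac{3344}{-14411}\right)} = \sqrt{-11181 + \left(\frac{2359}{-20622} + \frac{3344}{-14411}\right)} = \sqrt{-11181 + \left(2359 \left(- \frac{1}{20622}\right) + 3344 \left(- \frac{1}{14411}\right)\right)} = \sqrt{-11181 - \frac{14707931}{42454806}} = \sqrt{- \frac{474701893817}{42454806}} = \frac{i \sqrt{20153376809833334502}}{42454806}$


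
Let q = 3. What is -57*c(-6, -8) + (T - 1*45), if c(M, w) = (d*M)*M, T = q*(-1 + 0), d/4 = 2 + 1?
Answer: -24672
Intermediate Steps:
d = 12 (d = 4*(2 + 1) = 4*3 = 12)
T = -3 (T = 3*(-1 + 0) = 3*(-1) = -3)
c(M, w) = 12*M² (c(M, w) = (12*M)*M = 12*M²)
-57*c(-6, -8) + (T - 1*45) = -684*(-6)² + (-3 - 1*45) = -684*36 + (-3 - 45) = -57*432 - 48 = -24624 - 48 = -24672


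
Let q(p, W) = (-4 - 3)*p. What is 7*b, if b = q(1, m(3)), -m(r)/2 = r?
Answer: -49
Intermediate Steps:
m(r) = -2*r
q(p, W) = -7*p
b = -7 (b = -7*1 = -7)
7*b = 7*(-7) = -49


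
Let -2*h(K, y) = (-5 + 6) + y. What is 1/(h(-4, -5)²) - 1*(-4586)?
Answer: 18345/4 ≈ 4586.3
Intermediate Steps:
h(K, y) = -½ - y/2 (h(K, y) = -((-5 + 6) + y)/2 = -(1 + y)/2 = -½ - y/2)
1/(h(-4, -5)²) - 1*(-4586) = 1/((-½ - ½*(-5))²) - 1*(-4586) = 1/((-½ + 5/2)²) + 4586 = 1/(2²) + 4586 = 1/4 + 4586 = ¼ + 4586 = 18345/4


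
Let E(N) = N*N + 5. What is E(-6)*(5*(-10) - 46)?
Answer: -3936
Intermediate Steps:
E(N) = 5 + N² (E(N) = N² + 5 = 5 + N²)
E(-6)*(5*(-10) - 46) = (5 + (-6)²)*(5*(-10) - 46) = (5 + 36)*(-50 - 46) = 41*(-96) = -3936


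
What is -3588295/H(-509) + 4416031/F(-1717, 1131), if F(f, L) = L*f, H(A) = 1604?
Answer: -6975290258189/3114850908 ≈ -2239.4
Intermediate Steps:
-3588295/H(-509) + 4416031/F(-1717, 1131) = -3588295/1604 + 4416031/((1131*(-1717))) = -3588295*1/1604 + 4416031/(-1941927) = -3588295/1604 + 4416031*(-1/1941927) = -3588295/1604 - 4416031/1941927 = -6975290258189/3114850908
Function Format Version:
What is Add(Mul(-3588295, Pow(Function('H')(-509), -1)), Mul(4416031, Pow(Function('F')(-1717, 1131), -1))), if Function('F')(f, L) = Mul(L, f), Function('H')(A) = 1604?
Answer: Rational(-6975290258189, 3114850908) ≈ -2239.4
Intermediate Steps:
Add(Mul(-3588295, Pow(Function('H')(-509), -1)), Mul(4416031, Pow(Function('F')(-1717, 1131), -1))) = Add(Mul(-3588295, Pow(1604, -1)), Mul(4416031, Pow(Mul(1131, -1717), -1))) = Add(Mul(-3588295, Rational(1, 1604)), Mul(4416031, Pow(-1941927, -1))) = Add(Rational(-3588295, 1604), Mul(4416031, Rational(-1, 1941927))) = Add(Rational(-3588295, 1604), Rational(-4416031, 1941927)) = Rational(-6975290258189, 3114850908)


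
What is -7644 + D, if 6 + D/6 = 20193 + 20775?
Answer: 238128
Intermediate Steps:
D = 245772 (D = -36 + 6*(20193 + 20775) = -36 + 6*40968 = -36 + 245808 = 245772)
-7644 + D = -7644 + 245772 = 238128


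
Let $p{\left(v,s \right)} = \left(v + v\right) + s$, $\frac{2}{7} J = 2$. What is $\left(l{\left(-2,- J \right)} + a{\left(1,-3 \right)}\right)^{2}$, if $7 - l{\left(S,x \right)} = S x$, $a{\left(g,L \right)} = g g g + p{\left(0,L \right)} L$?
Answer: $9$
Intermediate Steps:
$J = 7$ ($J = \frac{7}{2} \cdot 2 = 7$)
$p{\left(v,s \right)} = s + 2 v$ ($p{\left(v,s \right)} = 2 v + s = s + 2 v$)
$a{\left(g,L \right)} = L^{2} + g^{3}$ ($a{\left(g,L \right)} = g g g + \left(L + 2 \cdot 0\right) L = g^{2} g + \left(L + 0\right) L = g^{3} + L L = g^{3} + L^{2} = L^{2} + g^{3}$)
$l{\left(S,x \right)} = 7 - S x$
$\left(l{\left(-2,- J \right)} + a{\left(1,-3 \right)}\right)^{2} = \left(\left(7 - - 2 \left(\left(-1\right) 7\right)\right) + \left(\left(-3\right)^{2} + 1^{3}\right)\right)^{2} = \left(\left(7 - \left(-2\right) \left(-7\right)\right) + \left(9 + 1\right)\right)^{2} = \left(\left(7 - 14\right) + 10\right)^{2} = \left(-7 + 10\right)^{2} = 3^{2} = 9$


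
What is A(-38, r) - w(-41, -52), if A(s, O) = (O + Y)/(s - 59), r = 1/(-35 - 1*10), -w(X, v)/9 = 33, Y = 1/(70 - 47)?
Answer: 29817293/100395 ≈ 297.00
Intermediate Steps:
Y = 1/23 ≈ 0.043478
w(X, v) = -297 (w(X, v) = -9*33 = -297)
r = -1/45 (r = 1/(-35 - 10) = 1/(-45) = -1/45 ≈ -0.022222)
A(s, O) = (1/23 + O)/(-59 + s) (A(s, O) = (O + 1/23)/(s - 59) = (1/23 + O)/(-59 + s))
A(-38, r) - w(-41, -52) = (1/23 - 1/45)/(-59 - 38) - 1*(-297) = (22/1035)/(-97) + 297 = -1/97*22/1035 + 297 = -22/100395 + 297 = 29817293/100395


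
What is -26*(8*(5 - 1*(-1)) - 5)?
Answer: -1118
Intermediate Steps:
-26*(8*(5 - 1*(-1)) - 5) = -26*(8*(5 + 1) - 5) = -26*(8*6 - 5) = -26*(48 - 5) = -26*43 = -1118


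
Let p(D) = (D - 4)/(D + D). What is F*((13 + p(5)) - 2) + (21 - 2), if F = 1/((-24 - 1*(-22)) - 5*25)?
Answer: 24019/1270 ≈ 18.913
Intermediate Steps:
p(D) = (-4 + D)/(2*D) (p(D) = (-4 + D)/((2*D)) = (-4 + D)*(1/(2*D)) = (-4 + D)/(2*D))
F = -1/127 (F = 1/((-24 + 22) - 125) = 1/(-2 - 125) = 1/(-127) = -1/127 ≈ -0.0078740)
F*((13 + p(5)) - 2) + (21 - 2) = -((13 + (½)*(-4 + 5)/5) - 2)/127 + (21 - 2) = -((13 + (½)*(⅕)*1) - 2)/127 + 19 = -((13 + ⅒) - 2)/127 + 19 = -(131/10 - 2)/127 + 19 = -1/127*111/10 + 19 = -111/1270 + 19 = 24019/1270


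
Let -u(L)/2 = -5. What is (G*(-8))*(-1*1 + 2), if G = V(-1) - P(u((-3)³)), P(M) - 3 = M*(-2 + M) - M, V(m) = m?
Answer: 592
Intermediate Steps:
u(L) = 10 (u(L) = -2*(-5) = 10)
P(M) = 3 - M + M*(-2 + M) (P(M) = 3 + (M*(-2 + M) - M) = 3 + (-M + M*(-2 + M)) = 3 - M + M*(-2 + M))
G = -74 (G = -1 - (3 + 10² - 3*10) = -1 - (3 + 100 - 30) = -1 - 1*73 = -1 - 73 = -74)
(G*(-8))*(-1*1 + 2) = (-74*(-8))*(-1*1 + 2) = 592*(-1 + 2) = 592*1 = 592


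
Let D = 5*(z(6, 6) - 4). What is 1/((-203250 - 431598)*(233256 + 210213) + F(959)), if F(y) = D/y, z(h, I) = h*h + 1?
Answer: -959/269992455995643 ≈ -3.5520e-12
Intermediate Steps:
z(h, I) = 1 + h² (z(h, I) = h² + 1 = 1 + h²)
D = 165 (D = 5*((1 + 6²) - 4) = 5*((1 + 36) - 4) = 5*(37 - 4) = 5*33 = 165)
F(y) = 165/y
1/((-203250 - 431598)*(233256 + 210213) + F(959)) = 1/((-203250 - 431598)*(233256 + 210213) + 165/959) = 1/(-634848*443469 + 165*(1/959)) = 1/(-281535407712 + 165/959) = 1/(-269992455995643/959) = -959/269992455995643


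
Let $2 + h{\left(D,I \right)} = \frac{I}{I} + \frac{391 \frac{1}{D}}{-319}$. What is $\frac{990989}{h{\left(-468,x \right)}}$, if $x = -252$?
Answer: $- \frac{147946729788}{148901} \approx -9.9359 \cdot 10^{5}$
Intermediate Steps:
$h{\left(D,I \right)} = -1 - \frac{391}{319 D}$ ($h{\left(D,I \right)} = -2 + \left(\frac{I}{I} + \frac{391 \frac{1}{D}}{-319}\right) = -2 + \left(1 + \frac{391}{D} \left(- \frac{1}{319}\right)\right) = -2 + \left(1 - \frac{391}{319 D}\right) = -1 - \frac{391}{319 D}$)
$\frac{990989}{h{\left(-468,x \right)}} = \frac{990989}{\frac{1}{-468} \left(- \frac{391}{319} - -468\right)} = \frac{990989}{\left(- \frac{1}{468}\right) \left(- \frac{391}{319} + 468\right)} = \frac{990989}{\left(- \frac{1}{468}\right) \frac{148901}{319}} = \frac{990989}{- \frac{148901}{149292}} = 990989 \left(- \frac{149292}{148901}\right) = - \frac{147946729788}{148901}$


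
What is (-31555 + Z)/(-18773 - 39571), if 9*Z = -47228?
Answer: 331223/525096 ≈ 0.63079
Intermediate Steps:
Z = -47228/9 (Z = (1/9)*(-47228) = -47228/9 ≈ -5247.6)
(-31555 + Z)/(-18773 - 39571) = (-31555 - 47228/9)/(-18773 - 39571) = -331223/9/(-58344) = -331223/9*(-1/58344) = 331223/525096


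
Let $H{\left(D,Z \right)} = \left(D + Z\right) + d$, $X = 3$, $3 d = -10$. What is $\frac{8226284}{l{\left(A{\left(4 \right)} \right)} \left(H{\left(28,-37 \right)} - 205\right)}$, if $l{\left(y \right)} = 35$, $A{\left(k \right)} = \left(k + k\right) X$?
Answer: $- \frac{37851}{35} \approx -1081.5$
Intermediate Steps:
$d = - \frac{10}{3}$ ($d = \frac{1}{3} \left(-10\right) = - \frac{10}{3} \approx -3.3333$)
$H{\left(D,Z \right)} = - \frac{10}{3} + D + Z$ ($H{\left(D,Z \right)} = \left(D + Z\right) - \frac{10}{3} = - \frac{10}{3} + D + Z$)
$A{\left(k \right)} = 6 k$ ($A{\left(k \right)} = \left(k + k\right) 3 = 2 k 3 = 6 k$)
$\frac{8226284}{l{\left(A{\left(4 \right)} \right)} \left(H{\left(28,-37 \right)} - 205\right)} = \frac{8226284}{35 \left(\left(- \frac{10}{3} + 28 - 37\right) - 205\right)} = \frac{8226284}{35 \left(- \frac{37}{3} - 205\right)} = \frac{8226284}{35 \left(- \frac{652}{3}\right)} = \frac{8226284}{- \frac{22820}{3}} = 8226284 \left(- \frac{3}{22820}\right) = - \frac{37851}{35}$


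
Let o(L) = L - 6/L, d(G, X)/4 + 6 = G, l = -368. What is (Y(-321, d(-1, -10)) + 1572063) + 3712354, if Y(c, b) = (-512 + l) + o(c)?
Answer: 565304114/107 ≈ 5.2832e+6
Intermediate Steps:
d(G, X) = -24 + 4*G
Y(c, b) = -880 + c - 6/c (Y(c, b) = (-512 - 368) + (c - 6/c) = -880 + (c - 6/c) = -880 + c - 6/c)
(Y(-321, d(-1, -10)) + 1572063) + 3712354 = ((-880 - 321 - 6/(-321)) + 1572063) + 3712354 = ((-880 - 321 - 6*(-1/321)) + 1572063) + 3712354 = ((-880 - 321 + 2/107) + 1572063) + 3712354 = (-128505/107 + 1572063) + 3712354 = 168082236/107 + 3712354 = 565304114/107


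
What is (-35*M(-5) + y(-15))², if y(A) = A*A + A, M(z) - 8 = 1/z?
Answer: 3969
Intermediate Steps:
M(z) = 8 + 1/z
y(A) = A + A² (y(A) = A² + A = A + A²)
(-35*M(-5) + y(-15))² = (-35*(8 + 1/(-5)) - 15*(1 - 15))² = (-35*(8 - ⅕) - 15*(-14))² = (-35*39/5 + 210)² = (-273 + 210)² = (-63)² = 3969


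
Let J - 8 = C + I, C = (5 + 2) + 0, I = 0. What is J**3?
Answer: 3375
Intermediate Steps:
C = 7 (C = 7 + 0 = 7)
J = 15 (J = 8 + (7 + 0) = 8 + 7 = 15)
J**3 = 15**3 = 3375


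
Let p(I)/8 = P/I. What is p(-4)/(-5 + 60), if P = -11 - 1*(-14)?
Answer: -6/55 ≈ -0.10909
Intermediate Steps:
P = 3 (P = -11 + 14 = 3)
p(I) = 24/I (p(I) = 8*(3/I) = 24/I)
p(-4)/(-5 + 60) = (24/(-4))/(-5 + 60) = (24*(-¼))/55 = (1/55)*(-6) = -6/55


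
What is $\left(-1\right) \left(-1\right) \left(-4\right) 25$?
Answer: $-100$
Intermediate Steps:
$\left(-1\right) \left(-1\right) \left(-4\right) 25 = 1 \left(-4\right) 25 = \left(-4\right) 25 = -100$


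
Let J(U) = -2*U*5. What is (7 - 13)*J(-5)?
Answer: -300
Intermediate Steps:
J(U) = -10*U
(7 - 13)*J(-5) = (7 - 13)*(-10*(-5)) = -6*50 = -300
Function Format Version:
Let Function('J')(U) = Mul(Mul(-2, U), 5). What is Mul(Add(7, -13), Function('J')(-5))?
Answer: -300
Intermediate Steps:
Function('J')(U) = Mul(-10, U)
Mul(Add(7, -13), Function('J')(-5)) = Mul(Add(7, -13), Mul(-10, -5)) = Mul(-6, 50) = -300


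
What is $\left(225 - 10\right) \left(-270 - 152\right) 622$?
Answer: $-56434060$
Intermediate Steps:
$\left(225 - 10\right) \left(-270 - 152\right) 622 = 215 \left(-422\right) 622 = \left(-90730\right) 622 = -56434060$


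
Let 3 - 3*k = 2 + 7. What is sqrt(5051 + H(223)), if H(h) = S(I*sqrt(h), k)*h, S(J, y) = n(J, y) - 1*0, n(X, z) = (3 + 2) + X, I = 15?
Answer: sqrt(6166 + 3345*sqrt(223)) ≈ 236.89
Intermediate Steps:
n(X, z) = 5 + X
k = -2 (k = 1 - (2 + 7)/3 = 1 - 1/3*9 = 1 - 3 = -2)
S(J, y) = 5 + J (S(J, y) = (5 + J) - 1*0 = (5 + J) + 0 = 5 + J)
H(h) = h*(5 + 15*sqrt(h)) (H(h) = (5 + 15*sqrt(h))*h = h*(5 + 15*sqrt(h)))
sqrt(5051 + H(223)) = sqrt(5051 + (5*223 + 15*223**(3/2))) = sqrt(5051 + (1115 + 15*(223*sqrt(223)))) = sqrt(5051 + (1115 + 3345*sqrt(223))) = sqrt(6166 + 3345*sqrt(223))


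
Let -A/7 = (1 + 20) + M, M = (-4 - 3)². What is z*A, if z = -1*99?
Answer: 48510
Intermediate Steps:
M = 49 (M = (-7)² = 49)
z = -99
A = -490 (A = -7*((1 + 20) + 49) = -7*(21 + 49) = -7*70 = -490)
z*A = -99*(-490) = 48510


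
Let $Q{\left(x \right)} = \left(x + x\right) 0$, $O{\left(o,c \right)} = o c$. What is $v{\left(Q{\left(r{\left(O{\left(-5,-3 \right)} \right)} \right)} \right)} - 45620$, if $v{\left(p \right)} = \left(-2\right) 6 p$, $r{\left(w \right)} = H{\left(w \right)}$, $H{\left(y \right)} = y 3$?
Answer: $-45620$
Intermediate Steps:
$H{\left(y \right)} = 3 y$
$O{\left(o,c \right)} = c o$
$r{\left(w \right)} = 3 w$
$Q{\left(x \right)} = 0$ ($Q{\left(x \right)} = 2 x 0 = 0$)
$v{\left(p \right)} = - 12 p$
$v{\left(Q{\left(r{\left(O{\left(-5,-3 \right)} \right)} \right)} \right)} - 45620 = \left(-12\right) 0 - 45620 = 0 - 45620 = -45620$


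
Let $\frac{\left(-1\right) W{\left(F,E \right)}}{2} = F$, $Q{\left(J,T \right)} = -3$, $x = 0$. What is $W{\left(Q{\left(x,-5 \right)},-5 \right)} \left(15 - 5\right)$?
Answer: $60$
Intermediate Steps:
$W{\left(F,E \right)} = - 2 F$
$W{\left(Q{\left(x,-5 \right)},-5 \right)} \left(15 - 5\right) = \left(-2\right) \left(-3\right) \left(15 - 5\right) = 6 \cdot 10 = 60$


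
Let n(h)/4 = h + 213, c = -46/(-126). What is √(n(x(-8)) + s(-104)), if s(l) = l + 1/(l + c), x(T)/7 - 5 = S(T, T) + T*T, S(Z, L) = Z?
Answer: √104693566169/6529 ≈ 49.558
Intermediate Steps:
c = 23/63 (c = -46*(-1/126) = 23/63 ≈ 0.36508)
x(T) = 35 + 7*T + 7*T² (x(T) = 35 + 7*(T + T*T) = 35 + 7*(T + T²) = 35 + (7*T + 7*T²) = 35 + 7*T + 7*T²)
n(h) = 852 + 4*h (n(h) = 4*(h + 213) = 4*(213 + h) = 852 + 4*h)
s(l) = l + 1/(23/63 + l) (s(l) = l + 1/(l + 23/63) = l + 1/(23/63 + l))
√(n(x(-8)) + s(-104)) = √((852 + 4*(35 + 7*(-8) + 7*(-8)²)) + (63 + 23*(-104) + 63*(-104)²)/(23 + 63*(-104))) = √((852 + 4*(35 - 56 + 7*64)) + (63 - 2392 + 63*10816)/(23 - 6552)) = √((852 + 4*(35 - 56 + 448)) + (63 - 2392 + 681408)/(-6529)) = √((852 + 4*427) - 1/6529*679079) = √((852 + 1708) - 679079/6529) = √(2560 - 679079/6529) = √(16035161/6529) = √104693566169/6529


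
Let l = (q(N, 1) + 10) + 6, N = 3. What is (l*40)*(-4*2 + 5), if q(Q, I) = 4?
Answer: -2400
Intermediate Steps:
l = 20 (l = (4 + 10) + 6 = 14 + 6 = 20)
(l*40)*(-4*2 + 5) = (20*40)*(-4*2 + 5) = 800*(-8 + 5) = 800*(-3) = -2400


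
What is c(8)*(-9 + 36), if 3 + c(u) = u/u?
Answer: -54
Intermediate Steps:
c(u) = -2 (c(u) = -3 + u/u = -3 + 1 = -2)
c(8)*(-9 + 36) = -2*(-9 + 36) = -2*27 = -54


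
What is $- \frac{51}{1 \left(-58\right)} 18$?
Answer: $\frac{459}{29} \approx 15.828$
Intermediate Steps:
$- \frac{51}{1 \left(-58\right)} 18 = - \frac{51}{-58} \cdot 18 = \left(-51\right) \left(- \frac{1}{58}\right) 18 = \frac{51}{58} \cdot 18 = \frac{459}{29}$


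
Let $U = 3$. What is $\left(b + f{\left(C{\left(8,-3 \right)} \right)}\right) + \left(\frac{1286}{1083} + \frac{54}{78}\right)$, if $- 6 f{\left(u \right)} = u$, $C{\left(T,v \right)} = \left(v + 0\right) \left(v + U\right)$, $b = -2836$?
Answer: $- \frac{39901579}{14079} \approx -2834.1$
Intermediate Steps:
$C{\left(T,v \right)} = v \left(3 + v\right)$ ($C{\left(T,v \right)} = \left(v + 0\right) \left(v + 3\right) = v \left(3 + v\right)$)
$f{\left(u \right)} = - \frac{u}{6}$
$\left(b + f{\left(C{\left(8,-3 \right)} \right)}\right) + \left(\frac{1286}{1083} + \frac{54}{78}\right) = \left(-2836 - \frac{\left(-3\right) \left(3 - 3\right)}{6}\right) + \left(\frac{1286}{1083} + \frac{54}{78}\right) = \left(-2836 - \frac{\left(-3\right) 0}{6}\right) + \left(1286 \cdot \frac{1}{1083} + 54 \cdot \frac{1}{78}\right) = \left(-2836 - 0\right) + \left(\frac{1286}{1083} + \frac{9}{13}\right) = \left(-2836 + 0\right) + \frac{26465}{14079} = -2836 + \frac{26465}{14079} = - \frac{39901579}{14079}$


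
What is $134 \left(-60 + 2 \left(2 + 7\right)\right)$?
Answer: $-5628$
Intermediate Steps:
$134 \left(-60 + 2 \left(2 + 7\right)\right) = 134 \left(-60 + 2 \cdot 9\right) = 134 \left(-60 + 18\right) = 134 \left(-42\right) = -5628$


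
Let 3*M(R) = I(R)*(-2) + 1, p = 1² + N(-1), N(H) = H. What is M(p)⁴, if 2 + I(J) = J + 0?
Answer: 625/81 ≈ 7.7160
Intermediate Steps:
I(J) = -2 + J (I(J) = -2 + (J + 0) = -2 + J)
p = 0 (p = 1² - 1 = 1 - 1 = 0)
M(R) = 5/3 - 2*R/3 (M(R) = ((-2 + R)*(-2) + 1)/3 = ((4 - 2*R) + 1)/3 = (5 - 2*R)/3 = 5/3 - 2*R/3)
M(p)⁴ = (5/3 - ⅔*0)⁴ = (5/3 + 0)⁴ = (5/3)⁴ = 625/81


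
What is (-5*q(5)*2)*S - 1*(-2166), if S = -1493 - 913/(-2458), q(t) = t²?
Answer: 461272139/1229 ≈ 3.7532e+5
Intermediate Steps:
S = -3668881/2458 (S = -1493 - 913*(-1/2458) = -1493 + 913/2458 = -3668881/2458 ≈ -1492.6)
(-5*q(5)*2)*S - 1*(-2166) = (-5*5²*2)*(-3668881/2458) - 1*(-2166) = (-5*25*2)*(-3668881/2458) + 2166 = -125*2*(-3668881/2458) + 2166 = -250*(-3668881/2458) + 2166 = 458610125/1229 + 2166 = 461272139/1229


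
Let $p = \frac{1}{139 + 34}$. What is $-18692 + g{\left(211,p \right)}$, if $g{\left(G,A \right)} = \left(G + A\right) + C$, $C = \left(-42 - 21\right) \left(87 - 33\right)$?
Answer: $- \frac{3785758}{173} \approx -21883.0$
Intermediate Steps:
$p = \frac{1}{173} \approx 0.0057803$
$C = -3402$ ($C = \left(-63\right) 54 = -3402$)
$g{\left(G,A \right)} = -3402 + A + G$ ($g{\left(G,A \right)} = \left(G + A\right) - 3402 = \left(A + G\right) - 3402 = -3402 + A + G$)
$-18692 + g{\left(211,p \right)} = -18692 + \left(-3402 + \frac{1}{173} + 211\right) = -18692 - \frac{552042}{173} = - \frac{3785758}{173}$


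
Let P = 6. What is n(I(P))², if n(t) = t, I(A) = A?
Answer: 36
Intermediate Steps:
n(I(P))² = 6² = 36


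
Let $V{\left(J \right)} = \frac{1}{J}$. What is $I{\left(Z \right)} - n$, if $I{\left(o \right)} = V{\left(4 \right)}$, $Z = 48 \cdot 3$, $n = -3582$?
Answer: $\frac{14329}{4} \approx 3582.3$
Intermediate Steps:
$Z = 144$
$I{\left(o \right)} = \frac{1}{4}$
$I{\left(Z \right)} - n = \frac{1}{4} - -3582 = \frac{1}{4} + 3582 = \frac{14329}{4}$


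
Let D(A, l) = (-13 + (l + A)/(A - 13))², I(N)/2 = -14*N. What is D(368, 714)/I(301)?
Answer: -12482089/1062138700 ≈ -0.011752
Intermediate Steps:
I(N) = -28*N (I(N) = 2*(-14*N) = -28*N)
D(A, l) = (-13 + (A + l)/(-13 + A))²
D(368, 714)/I(301) = ((169 + 714 - 12*368)²/(-13 + 368)²)/((-28*301)) = ((169 + 714 - 4416)²/355²)/(-8428) = ((1/126025)*(-3533)²)*(-1/8428) = ((1/126025)*12482089)*(-1/8428) = (12482089/126025)*(-1/8428) = -12482089/1062138700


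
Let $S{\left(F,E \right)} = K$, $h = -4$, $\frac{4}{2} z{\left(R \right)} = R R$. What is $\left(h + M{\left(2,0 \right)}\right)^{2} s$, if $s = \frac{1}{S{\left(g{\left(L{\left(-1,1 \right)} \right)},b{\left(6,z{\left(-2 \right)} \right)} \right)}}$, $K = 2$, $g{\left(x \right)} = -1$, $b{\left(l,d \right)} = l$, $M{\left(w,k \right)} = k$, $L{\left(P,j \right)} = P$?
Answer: $8$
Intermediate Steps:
$z{\left(R \right)} = \frac{R^{2}}{2}$ ($z{\left(R \right)} = \frac{R R}{2} = \frac{R^{2}}{2}$)
$S{\left(F,E \right)} = 2$
$s = \frac{1}{2} \approx 0.5$
$\left(h + M{\left(2,0 \right)}\right)^{2} s = \left(-4 + 0\right)^{2} \cdot \frac{1}{2} = \left(-4\right)^{2} \cdot \frac{1}{2} = 16 \cdot \frac{1}{2} = 8$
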